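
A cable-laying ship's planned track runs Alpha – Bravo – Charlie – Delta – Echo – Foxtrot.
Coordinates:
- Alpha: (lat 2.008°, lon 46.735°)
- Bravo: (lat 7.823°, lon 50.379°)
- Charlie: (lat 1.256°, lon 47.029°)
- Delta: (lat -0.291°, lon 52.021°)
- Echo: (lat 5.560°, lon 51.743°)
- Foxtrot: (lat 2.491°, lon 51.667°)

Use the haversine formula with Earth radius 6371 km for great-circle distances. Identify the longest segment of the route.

Bravo–Charlie

Leg distances:
Alpha→Bravo: 762.2 km
Bravo→Charlie: 819.1 km
Charlie→Delta: 581.1 km
Delta→Echo: 651.3 km
Echo→Foxtrot: 341.4 km
The longest leg is Bravo–Charlie at 819.1 km.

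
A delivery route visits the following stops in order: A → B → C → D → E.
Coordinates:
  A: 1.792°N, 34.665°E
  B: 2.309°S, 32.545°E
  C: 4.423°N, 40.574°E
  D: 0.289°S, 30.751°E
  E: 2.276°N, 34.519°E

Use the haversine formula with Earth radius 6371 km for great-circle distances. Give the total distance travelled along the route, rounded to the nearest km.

3395 km

Leg distances:
A→B: 513.3 km  (cumulative 513.3 km)
B→C: 1164.6 km  (cumulative 1677.9 km)
C→D: 1210.5 km  (cumulative 2888.4 km)
D→E: 506.8 km  (cumulative 3395.2 km)
Total route length ≈ 3395 km.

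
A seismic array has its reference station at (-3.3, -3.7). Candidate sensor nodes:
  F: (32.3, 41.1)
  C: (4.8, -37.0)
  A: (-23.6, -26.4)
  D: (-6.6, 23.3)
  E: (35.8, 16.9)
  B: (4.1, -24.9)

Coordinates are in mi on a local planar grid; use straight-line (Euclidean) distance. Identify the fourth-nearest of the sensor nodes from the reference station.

C

Distances from the reference station ((-3.3, -3.7)):
B: 22.5 mi
D: 27.2 mi
A: 30.5 mi
C: 34.3 mi
E: 44.2 mi
F: 57.2 mi
The fourth-nearest is C at 34.3 mi.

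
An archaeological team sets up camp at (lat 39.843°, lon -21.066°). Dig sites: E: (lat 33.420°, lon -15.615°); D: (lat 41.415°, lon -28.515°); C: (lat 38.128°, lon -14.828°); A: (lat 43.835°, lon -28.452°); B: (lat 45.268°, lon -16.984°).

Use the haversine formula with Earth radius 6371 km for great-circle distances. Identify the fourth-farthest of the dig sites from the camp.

D

Distances from the camp ((lat 39.843°, lon -21.066°)):
E: 863.7 km
A: 755.4 km
B: 689.5 km
D: 652.2 km
C: 571.7 km
The fourth-farthest is D at 652.2 km.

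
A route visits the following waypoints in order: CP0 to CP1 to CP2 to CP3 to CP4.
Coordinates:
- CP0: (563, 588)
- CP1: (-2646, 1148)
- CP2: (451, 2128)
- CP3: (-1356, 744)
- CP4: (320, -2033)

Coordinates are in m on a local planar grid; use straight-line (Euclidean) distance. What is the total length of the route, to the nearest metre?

Leg distances:
CP0→CP1: 3257.5 m  (cumulative 3257.5 m)
CP1→CP2: 3248.4 m  (cumulative 6505.9 m)
CP2→CP3: 2276.1 m  (cumulative 8782.0 m)
CP3→CP4: 3243.6 m  (cumulative 12025.5 m)
Total route length ≈ 12026 m.

12026 m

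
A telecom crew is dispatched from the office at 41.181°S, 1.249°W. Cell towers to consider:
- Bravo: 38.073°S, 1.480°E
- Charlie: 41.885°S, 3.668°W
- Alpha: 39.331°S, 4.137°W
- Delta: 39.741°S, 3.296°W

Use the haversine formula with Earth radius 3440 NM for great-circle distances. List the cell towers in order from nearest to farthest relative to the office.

Distance from the office at 41.181°S, 1.249°W to each:
Charlie 41.885°S, 3.668°W: 116.6 NM
Delta 39.741°S, 3.296°W: 127.3 NM
Alpha 39.331°S, 4.137°W: 172.7 NM
Bravo 38.073°S, 1.480°E: 225.2 NM

Charlie, Delta, Alpha, Bravo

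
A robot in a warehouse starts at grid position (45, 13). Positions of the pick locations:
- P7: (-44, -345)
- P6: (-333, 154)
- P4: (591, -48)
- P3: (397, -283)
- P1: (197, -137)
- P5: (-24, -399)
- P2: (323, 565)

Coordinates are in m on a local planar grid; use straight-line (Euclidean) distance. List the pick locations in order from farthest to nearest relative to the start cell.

Distances from the start cell:
P2 (323, 565): 618.1 m
P4 (591, -48): 549.4 m
P3 (397, -283): 459.9 m
P5 (-24, -399): 417.7 m
P6 (-333, 154): 403.4 m
P7 (-44, -345): 368.9 m
P1 (197, -137): 213.6 m

P2, P4, P3, P5, P6, P7, P1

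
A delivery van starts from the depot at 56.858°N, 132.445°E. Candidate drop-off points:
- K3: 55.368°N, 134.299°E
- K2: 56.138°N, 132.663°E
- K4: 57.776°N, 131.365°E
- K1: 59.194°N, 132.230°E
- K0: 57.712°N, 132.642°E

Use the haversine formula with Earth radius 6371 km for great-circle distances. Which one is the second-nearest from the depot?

K0

Distance to each, sorted:
K2: 81.2 km
K0: 95.7 km
K4: 120.9 km
K3: 201.6 km
K1: 260.1 km
The second-nearest is K0 at 95.7 km.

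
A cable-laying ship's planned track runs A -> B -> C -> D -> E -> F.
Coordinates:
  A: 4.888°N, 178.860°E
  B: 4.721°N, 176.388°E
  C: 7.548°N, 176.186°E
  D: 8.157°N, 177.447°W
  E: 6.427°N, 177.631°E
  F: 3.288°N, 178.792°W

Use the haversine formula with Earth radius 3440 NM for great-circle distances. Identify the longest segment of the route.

C–D

Leg distances:
A→B: 148.2 NM
B→C: 170.2 NM
C→D: 380.4 NM
D→E: 311.0 NM
E→F: 285.1 NM
The longest leg is C–D at 380.4 NM.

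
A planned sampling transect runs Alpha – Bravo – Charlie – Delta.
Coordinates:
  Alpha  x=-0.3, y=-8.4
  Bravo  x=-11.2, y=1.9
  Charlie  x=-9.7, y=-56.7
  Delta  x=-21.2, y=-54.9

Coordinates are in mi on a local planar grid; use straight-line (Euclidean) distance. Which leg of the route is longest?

Bravo–Charlie

Leg distances:
Alpha→Bravo: 15.0 mi
Bravo→Charlie: 58.6 mi
Charlie→Delta: 11.6 mi
The longest leg is Bravo–Charlie at 58.6 mi.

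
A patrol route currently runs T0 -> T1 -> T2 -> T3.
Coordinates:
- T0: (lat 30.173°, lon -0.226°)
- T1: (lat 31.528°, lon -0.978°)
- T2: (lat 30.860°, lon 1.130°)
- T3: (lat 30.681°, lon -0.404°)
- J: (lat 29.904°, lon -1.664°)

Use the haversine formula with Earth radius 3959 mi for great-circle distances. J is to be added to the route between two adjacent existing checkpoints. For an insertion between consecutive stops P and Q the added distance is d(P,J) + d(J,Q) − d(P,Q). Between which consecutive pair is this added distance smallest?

between T0 and T1

Added distance for inserting J between each consecutive pair:
T0–T1: 103.7 mi
T1–T2: 165.7 mi
T2–T3: 179.6 mi
Smallest added distance is 103.7 mi, inserting between T0 and T1.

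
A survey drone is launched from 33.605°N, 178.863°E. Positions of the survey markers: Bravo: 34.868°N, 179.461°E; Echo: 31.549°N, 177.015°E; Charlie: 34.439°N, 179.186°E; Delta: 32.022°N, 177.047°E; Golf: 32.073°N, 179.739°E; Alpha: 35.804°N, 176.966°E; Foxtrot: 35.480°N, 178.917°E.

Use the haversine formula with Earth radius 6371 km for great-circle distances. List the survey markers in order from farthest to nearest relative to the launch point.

Distance from the launch point at 33.605°N, 178.863°E to each:
Alpha 35.804°N, 176.966°E: 299.8 km
Echo 31.549°N, 177.015°E: 286.8 km
Delta 32.022°N, 177.047°E: 244.5 km
Foxtrot 35.480°N, 178.917°E: 208.5 km
Golf 32.073°N, 179.739°E: 189.0 km
Bravo 34.868°N, 179.461°E: 150.8 km
Charlie 34.439°N, 179.186°E: 97.4 km

Alpha, Echo, Delta, Foxtrot, Golf, Bravo, Charlie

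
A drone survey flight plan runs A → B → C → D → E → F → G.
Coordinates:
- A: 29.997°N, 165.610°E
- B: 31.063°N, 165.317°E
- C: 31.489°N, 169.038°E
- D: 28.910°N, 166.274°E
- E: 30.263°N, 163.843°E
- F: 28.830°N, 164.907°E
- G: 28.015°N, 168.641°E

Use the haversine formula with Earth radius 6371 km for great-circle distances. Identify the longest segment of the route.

Leg distances:
A→B: 121.8 km
B→C: 356.8 km
C→D: 390.9 km
D→E: 279.1 km
E→F: 189.7 km
F→G: 376.2 km
The longest leg is C–D at 390.9 km.

C–D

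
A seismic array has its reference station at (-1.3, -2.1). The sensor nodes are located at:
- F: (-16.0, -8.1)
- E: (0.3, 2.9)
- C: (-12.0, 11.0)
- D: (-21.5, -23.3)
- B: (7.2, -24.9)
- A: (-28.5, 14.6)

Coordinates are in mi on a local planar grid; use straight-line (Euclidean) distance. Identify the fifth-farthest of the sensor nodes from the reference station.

Distance to each, sorted:
A: 31.9 mi
D: 29.3 mi
B: 24.3 mi
C: 16.9 mi
F: 15.9 mi
E: 5.2 mi
The fifth-farthest is F at 15.9 mi.

F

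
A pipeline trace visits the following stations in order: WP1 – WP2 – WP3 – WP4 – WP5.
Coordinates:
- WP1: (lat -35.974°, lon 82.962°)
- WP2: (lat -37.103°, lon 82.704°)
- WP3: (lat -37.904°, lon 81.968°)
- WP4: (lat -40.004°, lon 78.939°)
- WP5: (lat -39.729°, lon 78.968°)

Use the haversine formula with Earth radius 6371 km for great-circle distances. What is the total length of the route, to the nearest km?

619 km

Leg distances:
WP1→WP2: 127.6 km  (cumulative 127.6 km)
WP2→WP3: 110.2 km  (cumulative 237.9 km)
WP3→WP4: 350.9 km  (cumulative 588.7 km)
WP4→WP5: 30.7 km  (cumulative 619.4 km)
Total route length ≈ 619 km.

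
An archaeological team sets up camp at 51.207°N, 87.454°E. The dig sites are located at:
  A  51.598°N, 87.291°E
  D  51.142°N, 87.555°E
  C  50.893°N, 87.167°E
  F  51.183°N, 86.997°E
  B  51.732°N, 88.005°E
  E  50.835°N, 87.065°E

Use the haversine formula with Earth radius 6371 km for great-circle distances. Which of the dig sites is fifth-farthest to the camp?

F

Distance to each, sorted:
B: 69.7 km
E: 49.5 km
A: 44.9 km
C: 40.3 km
F: 32.0 km
D: 10.1 km
The fifth-farthest is F at 32.0 km.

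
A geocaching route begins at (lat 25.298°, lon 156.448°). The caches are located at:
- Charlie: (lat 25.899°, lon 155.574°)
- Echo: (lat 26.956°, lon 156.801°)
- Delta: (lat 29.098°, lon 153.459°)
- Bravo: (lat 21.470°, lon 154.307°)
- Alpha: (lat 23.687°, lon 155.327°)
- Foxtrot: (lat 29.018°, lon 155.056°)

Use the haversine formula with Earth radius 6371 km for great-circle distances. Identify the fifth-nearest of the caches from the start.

Bravo

Distances from the start ((lat 25.298°, lon 156.448°)):
Charlie: 110.2 km
Echo: 187.7 km
Alpha: 212.0 km
Foxtrot: 436.0 km
Bravo: 478.4 km
Delta: 515.6 km
The fifth-nearest is Bravo at 478.4 km.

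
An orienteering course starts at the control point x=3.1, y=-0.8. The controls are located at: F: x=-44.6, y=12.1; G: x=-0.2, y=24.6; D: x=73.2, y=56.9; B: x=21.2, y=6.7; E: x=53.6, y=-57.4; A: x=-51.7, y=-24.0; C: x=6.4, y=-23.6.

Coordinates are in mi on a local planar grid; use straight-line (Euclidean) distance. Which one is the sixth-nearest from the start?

E

Distances from the start (x=3.1, y=-0.8):
B: 19.6 mi
C: 23.0 mi
G: 25.6 mi
F: 49.4 mi
A: 59.5 mi
E: 75.9 mi
D: 90.8 mi
The sixth-nearest is E at 75.9 mi.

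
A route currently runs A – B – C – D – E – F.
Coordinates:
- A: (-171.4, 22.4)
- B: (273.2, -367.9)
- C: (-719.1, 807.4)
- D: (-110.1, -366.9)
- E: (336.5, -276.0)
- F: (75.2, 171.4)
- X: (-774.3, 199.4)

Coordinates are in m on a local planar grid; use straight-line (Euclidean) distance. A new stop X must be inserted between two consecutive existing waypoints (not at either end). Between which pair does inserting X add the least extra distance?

between C and D

Added distance for inserting X between each consecutive pair:
A–B: 1228.0 m
B–C: 263.6 m
C–D: 160.5 m
D–E: 1625.3 m
E–F: 1540.1 m
Smallest added distance is 160.5 m, inserting between C and D.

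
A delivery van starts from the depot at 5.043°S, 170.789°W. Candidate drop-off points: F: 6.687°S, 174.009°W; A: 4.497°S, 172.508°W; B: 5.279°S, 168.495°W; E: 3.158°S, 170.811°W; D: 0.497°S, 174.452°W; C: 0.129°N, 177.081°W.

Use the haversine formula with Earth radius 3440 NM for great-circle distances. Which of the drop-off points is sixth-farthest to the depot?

A

Distances from the depot (5.043°S, 170.789°W):
C: 488.6 NM
D: 350.3 NM
F: 216.2 NM
B: 137.9 NM
E: 113.2 NM
A: 107.9 NM
The sixth-farthest is A at 107.9 NM.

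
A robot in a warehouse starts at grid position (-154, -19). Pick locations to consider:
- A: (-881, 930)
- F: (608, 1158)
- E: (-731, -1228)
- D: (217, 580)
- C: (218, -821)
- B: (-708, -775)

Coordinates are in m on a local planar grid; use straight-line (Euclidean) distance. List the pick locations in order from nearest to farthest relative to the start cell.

Distances from the start cell:
D (217, 580): 704.6 m
C (218, -821): 884.1 m
B (-708, -775): 937.3 m
A (-881, 930): 1195.5 m
E (-731, -1228): 1339.6 m
F (608, 1158): 1402.1 m

D, C, B, A, E, F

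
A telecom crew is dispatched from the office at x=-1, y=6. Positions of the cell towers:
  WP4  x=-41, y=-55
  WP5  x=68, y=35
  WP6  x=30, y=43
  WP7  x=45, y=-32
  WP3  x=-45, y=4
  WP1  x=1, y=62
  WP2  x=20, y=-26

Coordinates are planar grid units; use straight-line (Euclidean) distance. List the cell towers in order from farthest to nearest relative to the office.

WP5, WP4, WP7, WP1, WP6, WP3, WP2

Computing each straight-line distance from x=-1, y=6:
WP5 x=68, y=35: 74.8
WP4 x=-41, y=-55: 72.9
WP7 x=45, y=-32: 59.7
WP1 x=1, y=62: 56.0
WP6 x=30, y=43: 48.3
WP3 x=-45, y=4: 44.0
WP2 x=20, y=-26: 38.3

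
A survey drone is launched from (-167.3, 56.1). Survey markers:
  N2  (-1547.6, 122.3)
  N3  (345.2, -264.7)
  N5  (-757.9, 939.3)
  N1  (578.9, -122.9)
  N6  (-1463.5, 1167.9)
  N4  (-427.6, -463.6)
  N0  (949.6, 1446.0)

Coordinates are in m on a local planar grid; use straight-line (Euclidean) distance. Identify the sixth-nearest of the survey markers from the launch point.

Distances from the launch point ((-167.3, 56.1)):
N4: 581.2 m
N3: 604.6 m
N1: 767.4 m
N5: 1062.5 m
N2: 1381.9 m
N6: 1707.7 m
N0: 1783.1 m
The sixth-nearest is N6 at 1707.7 m.

N6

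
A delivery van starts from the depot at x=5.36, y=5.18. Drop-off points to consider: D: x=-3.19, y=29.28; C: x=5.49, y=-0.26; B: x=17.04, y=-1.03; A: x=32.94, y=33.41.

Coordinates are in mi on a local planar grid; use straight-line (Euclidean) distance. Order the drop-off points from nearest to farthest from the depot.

Distance from the depot at x=5.36, y=5.18 to each:
C x=5.49, y=-0.26: 5.4 mi
B x=17.04, y=-1.03: 13.2 mi
D x=-3.19, y=29.28: 25.6 mi
A x=32.94, y=33.41: 39.5 mi

C, B, D, A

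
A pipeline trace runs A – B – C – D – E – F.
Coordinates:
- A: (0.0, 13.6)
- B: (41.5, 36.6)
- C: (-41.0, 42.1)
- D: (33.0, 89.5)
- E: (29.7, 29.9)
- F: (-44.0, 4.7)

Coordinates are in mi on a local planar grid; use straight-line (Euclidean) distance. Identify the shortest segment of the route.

A–B

Leg distances:
A→B: 47.4 mi
B→C: 82.7 mi
C→D: 87.9 mi
D→E: 59.7 mi
E→F: 77.9 mi
The shortest leg is A–B at 47.4 mi.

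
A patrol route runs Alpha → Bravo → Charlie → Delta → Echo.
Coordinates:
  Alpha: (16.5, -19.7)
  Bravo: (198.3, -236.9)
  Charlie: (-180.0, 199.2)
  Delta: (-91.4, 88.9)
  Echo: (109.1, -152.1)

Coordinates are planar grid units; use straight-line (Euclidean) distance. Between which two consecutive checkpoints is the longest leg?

Leg distances:
Alpha→Bravo: 283.2
Bravo→Charlie: 577.3
Charlie→Delta: 141.5
Delta→Echo: 313.5
The longest leg is Bravo–Charlie at 577.3.

Bravo–Charlie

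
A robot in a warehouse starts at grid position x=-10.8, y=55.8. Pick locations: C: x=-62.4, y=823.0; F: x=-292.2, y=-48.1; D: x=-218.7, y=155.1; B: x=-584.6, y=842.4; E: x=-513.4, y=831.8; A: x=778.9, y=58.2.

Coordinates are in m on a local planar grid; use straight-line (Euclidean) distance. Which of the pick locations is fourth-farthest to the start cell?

C

Distances from the start cell (x=-10.8, y=55.8):
B: 973.6 m
E: 924.5 m
A: 789.7 m
C: 768.9 m
F: 300.0 m
D: 230.4 m
The fourth-farthest is C at 768.9 m.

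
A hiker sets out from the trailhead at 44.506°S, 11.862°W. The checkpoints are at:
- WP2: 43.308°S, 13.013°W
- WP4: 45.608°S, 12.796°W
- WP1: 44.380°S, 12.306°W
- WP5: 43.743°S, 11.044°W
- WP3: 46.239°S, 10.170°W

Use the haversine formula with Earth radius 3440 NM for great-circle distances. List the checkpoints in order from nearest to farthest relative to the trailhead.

Computing each great-circle distance from 44.506°S, 11.862°W:
WP1 44.380°S, 12.306°W: 20.5 NM
WP5 43.743°S, 11.044°W: 57.8 NM
WP4 45.608°S, 12.796°W: 77.1 NM
WP2 43.308°S, 13.013°W: 87.5 NM
WP3 46.239°S, 10.170°W: 126.2 NM

WP1, WP5, WP4, WP2, WP3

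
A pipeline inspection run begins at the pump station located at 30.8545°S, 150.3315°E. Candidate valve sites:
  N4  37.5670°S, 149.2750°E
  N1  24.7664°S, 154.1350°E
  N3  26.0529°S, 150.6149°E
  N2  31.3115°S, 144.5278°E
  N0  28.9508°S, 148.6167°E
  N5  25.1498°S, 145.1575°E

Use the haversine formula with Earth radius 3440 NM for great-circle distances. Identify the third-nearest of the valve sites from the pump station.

Distances from the pump station (30.8545°S, 150.3315°E):
N0: 145.0 NM
N3: 288.7 NM
N2: 299.6 NM
N4: 406.4 NM
N1: 417.5 NM
N5: 438.6 NM
The third-nearest is N2 at 299.6 NM.

N2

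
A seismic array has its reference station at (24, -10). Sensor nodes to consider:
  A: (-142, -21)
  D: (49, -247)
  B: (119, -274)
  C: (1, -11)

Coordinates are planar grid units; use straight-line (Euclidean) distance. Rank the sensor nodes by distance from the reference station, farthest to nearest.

Computing each straight-line distance from (24, -10):
B (119, -274): 280.6
D (49, -247): 238.3
A (-142, -21): 166.4
C (1, -11): 23.0

B, D, A, C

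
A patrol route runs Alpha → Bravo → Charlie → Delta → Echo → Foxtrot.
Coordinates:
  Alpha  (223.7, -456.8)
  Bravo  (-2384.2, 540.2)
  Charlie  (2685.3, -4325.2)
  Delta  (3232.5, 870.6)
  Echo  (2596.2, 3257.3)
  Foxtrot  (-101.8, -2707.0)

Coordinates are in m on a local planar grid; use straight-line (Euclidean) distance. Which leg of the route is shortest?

Delta–Echo

Leg distances:
Alpha→Bravo: 2792.0 m
Bravo→Charlie: 7026.5 m
Charlie→Delta: 5224.5 m
Delta→Echo: 2470.1 m
Echo→Foxtrot: 6546.1 m
The shortest leg is Delta–Echo at 2470.1 m.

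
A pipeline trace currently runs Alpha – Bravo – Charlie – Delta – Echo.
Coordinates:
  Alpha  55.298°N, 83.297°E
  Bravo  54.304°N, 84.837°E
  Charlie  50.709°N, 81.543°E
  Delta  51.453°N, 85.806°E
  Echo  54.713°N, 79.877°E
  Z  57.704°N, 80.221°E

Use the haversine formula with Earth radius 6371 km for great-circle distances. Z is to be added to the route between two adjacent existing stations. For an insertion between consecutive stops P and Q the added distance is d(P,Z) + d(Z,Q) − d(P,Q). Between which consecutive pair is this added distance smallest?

between Delta and Echo

Added distance for inserting Z between each consecutive pair:
Alpha–Bravo: 653.6 km
Bravo–Charlie: 799.3 km
Charlie–Delta: 1255.6 km
Delta–Echo: 578.9 km
Smallest added distance is 578.9 km, inserting between Delta and Echo.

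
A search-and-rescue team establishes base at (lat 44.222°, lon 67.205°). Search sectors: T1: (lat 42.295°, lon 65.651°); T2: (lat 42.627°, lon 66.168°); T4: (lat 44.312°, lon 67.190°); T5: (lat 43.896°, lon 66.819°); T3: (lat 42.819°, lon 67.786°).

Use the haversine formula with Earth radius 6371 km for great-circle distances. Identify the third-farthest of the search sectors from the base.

Distance to each, sorted:
T1: 248.5 km
T2: 196.1 km
T3: 162.9 km
T5: 47.6 km
T4: 10.1 km
The third-farthest is T3 at 162.9 km.

T3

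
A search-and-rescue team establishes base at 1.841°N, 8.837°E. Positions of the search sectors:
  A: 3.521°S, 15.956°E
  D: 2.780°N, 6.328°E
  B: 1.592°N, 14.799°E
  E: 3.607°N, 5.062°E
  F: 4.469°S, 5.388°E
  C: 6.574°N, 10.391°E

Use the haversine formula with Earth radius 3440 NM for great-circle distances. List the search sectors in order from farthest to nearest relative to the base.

A, F, B, C, E, D

Distance from the base at 1.841°N, 8.837°E to each:
A 3.521°S, 15.956°E: 534.9 NM
F 4.469°S, 5.388°E: 431.7 NM
B 1.592°N, 14.799°E: 358.1 NM
C 6.574°N, 10.391°E: 299.0 NM
E 3.607°N, 5.062°E: 250.0 NM
D 2.780°N, 6.328°E: 160.7 NM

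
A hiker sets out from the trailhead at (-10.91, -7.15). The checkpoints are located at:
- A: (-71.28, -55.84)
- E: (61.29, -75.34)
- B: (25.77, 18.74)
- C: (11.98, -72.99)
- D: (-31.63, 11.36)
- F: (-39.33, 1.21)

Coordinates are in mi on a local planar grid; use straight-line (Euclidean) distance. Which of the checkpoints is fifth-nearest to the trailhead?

A

Distances from the trailhead ((-10.91, -7.15)):
D: 27.8 mi
F: 29.6 mi
B: 44.9 mi
C: 69.7 mi
A: 77.6 mi
E: 99.3 mi
The fifth-nearest is A at 77.6 mi.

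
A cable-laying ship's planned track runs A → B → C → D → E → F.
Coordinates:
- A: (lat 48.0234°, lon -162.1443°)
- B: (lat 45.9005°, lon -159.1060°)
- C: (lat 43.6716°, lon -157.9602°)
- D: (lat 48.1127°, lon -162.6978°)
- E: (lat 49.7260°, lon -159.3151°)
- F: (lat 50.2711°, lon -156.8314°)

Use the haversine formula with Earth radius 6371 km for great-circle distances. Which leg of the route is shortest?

Leg distances:
A→B: 329.9 km
B→C: 263.8 km
C→D: 614.8 km
D→E: 305.4 km
E→F: 187.6 km
The shortest leg is E–F at 187.6 km.

E–F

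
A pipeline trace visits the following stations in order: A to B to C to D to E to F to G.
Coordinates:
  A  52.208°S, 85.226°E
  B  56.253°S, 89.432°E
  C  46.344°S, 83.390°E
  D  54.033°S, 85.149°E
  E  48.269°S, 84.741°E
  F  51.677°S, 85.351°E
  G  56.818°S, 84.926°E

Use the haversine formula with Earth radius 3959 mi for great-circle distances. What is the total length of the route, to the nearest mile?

Leg distances:
A→B: 326.9 mi  (cumulative 326.9 mi)
B→C: 732.1 mi  (cumulative 1059.0 mi)
C→D: 536.9 mi  (cumulative 1595.9 mi)
D→E: 398.7 mi  (cumulative 1994.6 mi)
E→F: 237.0 mi  (cumulative 2231.6 mi)
F→G: 355.6 mi  (cumulative 2587.3 mi)
Total route length ≈ 2587 mi.

2587 mi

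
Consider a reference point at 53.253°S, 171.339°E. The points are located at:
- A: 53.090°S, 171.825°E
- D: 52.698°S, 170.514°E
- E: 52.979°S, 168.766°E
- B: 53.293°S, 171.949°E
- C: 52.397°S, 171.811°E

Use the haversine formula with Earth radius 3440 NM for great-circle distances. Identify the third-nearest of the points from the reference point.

D

Distances from the reference point (53.253°S, 171.339°E):
A: 20.0 NM
B: 22.0 NM
D: 44.7 NM
C: 54.2 NM
E: 94.2 NM
The third-nearest is D at 44.7 NM.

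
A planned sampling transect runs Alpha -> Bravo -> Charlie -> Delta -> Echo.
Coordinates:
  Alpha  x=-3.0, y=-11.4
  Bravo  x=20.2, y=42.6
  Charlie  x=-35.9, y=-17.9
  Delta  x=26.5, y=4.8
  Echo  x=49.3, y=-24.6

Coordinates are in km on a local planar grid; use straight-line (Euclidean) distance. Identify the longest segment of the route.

Leg distances:
Alpha→Bravo: 58.8 km
Bravo→Charlie: 82.5 km
Charlie→Delta: 66.4 km
Delta→Echo: 37.2 km
The longest leg is Bravo–Charlie at 82.5 km.

Bravo–Charlie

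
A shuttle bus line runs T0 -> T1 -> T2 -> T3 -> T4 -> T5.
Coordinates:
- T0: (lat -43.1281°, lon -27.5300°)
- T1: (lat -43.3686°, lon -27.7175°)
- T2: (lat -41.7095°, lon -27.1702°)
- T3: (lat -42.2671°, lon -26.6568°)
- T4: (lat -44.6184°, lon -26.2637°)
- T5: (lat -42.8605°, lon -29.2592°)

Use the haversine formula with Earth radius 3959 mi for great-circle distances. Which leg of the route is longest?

Leg distances:
T0→T1: 19.1 mi
T1→T2: 118.0 mi
T2→T3: 46.7 mi
T3→T4: 163.7 mi
T4→T5: 192.6 mi
The longest leg is T4–T5 at 192.6 mi.

T4–T5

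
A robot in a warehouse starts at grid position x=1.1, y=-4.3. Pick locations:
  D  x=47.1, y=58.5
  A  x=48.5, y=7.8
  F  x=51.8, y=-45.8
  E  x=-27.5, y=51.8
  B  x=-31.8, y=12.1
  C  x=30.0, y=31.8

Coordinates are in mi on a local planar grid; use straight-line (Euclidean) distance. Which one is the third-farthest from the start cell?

E

Distances from the start cell (x=1.1, y=-4.3):
D: 77.8 mi
F: 65.5 mi
E: 63.0 mi
A: 48.9 mi
C: 46.2 mi
B: 36.8 mi
The third-farthest is E at 63.0 mi.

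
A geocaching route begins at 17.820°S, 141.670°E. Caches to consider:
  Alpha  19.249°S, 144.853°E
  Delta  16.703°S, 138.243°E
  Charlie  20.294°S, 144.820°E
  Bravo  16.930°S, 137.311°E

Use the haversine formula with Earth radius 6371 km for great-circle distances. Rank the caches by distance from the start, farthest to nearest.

Bravo, Charlie, Delta, Alpha

Distances from the start:
Bravo 16.930°S, 137.311°E: 473.0 km
Charlie 20.294°S, 144.820°E: 430.4 km
Delta 16.703°S, 138.243°E: 384.5 km
Alpha 19.249°S, 144.853°E: 371.3 km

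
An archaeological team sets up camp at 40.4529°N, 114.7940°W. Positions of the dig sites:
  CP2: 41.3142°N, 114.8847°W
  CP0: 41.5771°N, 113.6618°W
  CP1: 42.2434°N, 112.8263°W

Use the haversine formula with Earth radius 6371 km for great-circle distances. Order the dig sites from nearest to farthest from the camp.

CP2, CP0, CP1

Distances from the camp:
CP2 41.3142°N, 114.8847°W: 96.1 km
CP0 41.5771°N, 113.6618°W: 157.0 km
CP1 42.2434°N, 112.8263°W: 258.1 km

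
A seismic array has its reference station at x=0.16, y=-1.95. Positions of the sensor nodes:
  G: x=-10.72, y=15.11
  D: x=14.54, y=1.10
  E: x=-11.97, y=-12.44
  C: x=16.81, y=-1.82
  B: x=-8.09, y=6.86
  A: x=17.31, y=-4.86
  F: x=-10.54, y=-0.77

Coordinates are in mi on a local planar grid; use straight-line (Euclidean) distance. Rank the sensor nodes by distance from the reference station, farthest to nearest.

G, A, C, E, D, B, F

Distance from the reference station at x=0.16, y=-1.95 to each:
G x=-10.72, y=15.11: 20.2 mi
A x=17.31, y=-4.86: 17.4 mi
C x=16.81, y=-1.82: 16.7 mi
E x=-11.97, y=-12.44: 16.0 mi
D x=14.54, y=1.10: 14.7 mi
B x=-8.09, y=6.86: 12.1 mi
F x=-10.54, y=-0.77: 10.8 mi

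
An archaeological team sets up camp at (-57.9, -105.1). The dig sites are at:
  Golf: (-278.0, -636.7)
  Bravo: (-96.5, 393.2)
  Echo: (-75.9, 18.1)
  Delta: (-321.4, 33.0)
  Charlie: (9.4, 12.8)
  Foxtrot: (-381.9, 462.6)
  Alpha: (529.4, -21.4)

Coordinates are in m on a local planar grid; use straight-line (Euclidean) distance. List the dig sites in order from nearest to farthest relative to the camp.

Echo, Charlie, Delta, Bravo, Golf, Alpha, Foxtrot

Distance from the camp at (-57.9, -105.1) to each:
Echo (-75.9, 18.1): 124.5 m
Charlie (9.4, 12.8): 135.8 m
Delta (-321.4, 33.0): 297.5 m
Bravo (-96.5, 393.2): 499.8 m
Golf (-278.0, -636.7): 575.4 m
Alpha (529.4, -21.4): 593.2 m
Foxtrot (-381.9, 462.6): 653.7 m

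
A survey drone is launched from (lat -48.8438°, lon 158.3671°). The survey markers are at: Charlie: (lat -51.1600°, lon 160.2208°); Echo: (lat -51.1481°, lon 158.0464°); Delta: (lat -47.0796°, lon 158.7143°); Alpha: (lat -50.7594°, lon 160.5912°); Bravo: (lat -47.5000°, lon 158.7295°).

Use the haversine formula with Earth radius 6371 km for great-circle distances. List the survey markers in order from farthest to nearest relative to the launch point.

Charlie, Alpha, Echo, Delta, Bravo

Distance from the launch point at (lat -48.8438°, lon 158.3671°) to each:
Charlie (lat -51.1600°, lon 160.2208°): 289.6 km
Alpha (lat -50.7594°, lon 160.5912°): 266.2 km
Echo (lat -51.1481°, lon 158.0464°): 257.2 km
Delta (lat -47.0796°, lon 158.7143°): 197.9 km
Bravo (lat -47.5000°, lon 158.7295°): 151.8 km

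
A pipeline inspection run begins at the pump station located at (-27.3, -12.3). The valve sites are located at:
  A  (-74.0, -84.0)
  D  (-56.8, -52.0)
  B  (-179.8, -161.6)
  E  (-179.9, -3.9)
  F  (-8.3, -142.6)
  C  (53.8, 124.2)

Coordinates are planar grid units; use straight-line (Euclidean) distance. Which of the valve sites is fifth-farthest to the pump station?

Distance to each, sorted:
B: 213.4
C: 158.8
E: 152.8
F: 131.7
A: 85.6
D: 49.5
The fifth-farthest is A at 85.6.

A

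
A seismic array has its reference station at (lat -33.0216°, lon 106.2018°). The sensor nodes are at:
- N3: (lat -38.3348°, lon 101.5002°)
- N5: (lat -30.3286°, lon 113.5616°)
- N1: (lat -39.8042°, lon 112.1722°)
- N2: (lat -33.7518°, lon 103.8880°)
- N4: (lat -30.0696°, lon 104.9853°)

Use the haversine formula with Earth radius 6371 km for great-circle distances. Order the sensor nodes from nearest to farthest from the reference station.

Distance from the reference station at (lat -33.0216°, lon 106.2018°) to each:
N2 (lat -33.7518°, lon 103.8880°): 229.6 km
N4 (lat -30.0696°, lon 104.9853°): 347.9 km
N3 (lat -38.3348°, lon 101.5002°): 727.3 km
N5 (lat -30.3286°, lon 113.5616°): 757.9 km
N1 (lat -39.8042°, lon 112.1722°): 923.7 km

N2, N4, N3, N5, N1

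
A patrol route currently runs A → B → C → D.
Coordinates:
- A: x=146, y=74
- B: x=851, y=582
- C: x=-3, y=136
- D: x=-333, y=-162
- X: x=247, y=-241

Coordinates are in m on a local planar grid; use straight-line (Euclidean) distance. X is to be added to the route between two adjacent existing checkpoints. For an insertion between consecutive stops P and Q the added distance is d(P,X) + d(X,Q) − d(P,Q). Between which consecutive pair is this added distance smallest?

Added distance for inserting X between each consecutive pair:
A–B: 482.7 m
B–C: 509.8 m
C–D: 593.1 m
Smallest added distance is 482.7 m, inserting between A and B.

between A and B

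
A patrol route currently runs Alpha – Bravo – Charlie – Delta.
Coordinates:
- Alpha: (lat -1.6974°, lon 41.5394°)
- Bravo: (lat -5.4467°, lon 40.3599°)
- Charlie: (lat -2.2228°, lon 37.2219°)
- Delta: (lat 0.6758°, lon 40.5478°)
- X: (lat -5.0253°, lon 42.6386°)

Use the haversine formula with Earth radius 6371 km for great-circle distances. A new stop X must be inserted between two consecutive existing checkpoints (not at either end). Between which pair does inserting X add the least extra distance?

Added distance for inserting X between each consecutive pair:
Alpha–Bravo: 209.3 km
Bravo–Charlie: 434.0 km
Charlie–Delta: 861.6 km
Smallest added distance is 209.3 km, inserting between Alpha and Bravo.

between Alpha and Bravo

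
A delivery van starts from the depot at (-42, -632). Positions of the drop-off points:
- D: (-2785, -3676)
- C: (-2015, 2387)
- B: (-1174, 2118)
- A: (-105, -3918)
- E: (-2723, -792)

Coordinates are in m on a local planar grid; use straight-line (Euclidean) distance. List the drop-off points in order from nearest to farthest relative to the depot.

E, B, A, C, D

Distance from the depot at (-42, -632) to each:
E (-2723, -792): 2685.8 m
B (-1174, 2118): 2973.9 m
A (-105, -3918): 3286.6 m
C (-2015, 2387): 3606.5 m
D (-2785, -3676): 4097.6 m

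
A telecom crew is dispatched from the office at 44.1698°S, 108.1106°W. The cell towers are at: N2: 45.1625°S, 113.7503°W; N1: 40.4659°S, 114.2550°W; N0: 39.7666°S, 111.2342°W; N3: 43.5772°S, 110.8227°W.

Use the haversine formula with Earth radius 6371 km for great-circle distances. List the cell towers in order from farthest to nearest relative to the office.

Computing each great-circle distance from 44.1698°S, 108.1106°W:
N1 40.4659°S, 114.2550°W: 651.5 km
N0 39.7666°S, 111.2342°W: 553.4 km
N2 45.1625°S, 113.7503°W: 459.4 km
N3 43.5772°S, 110.8227°W: 227.1 km

N1, N0, N2, N3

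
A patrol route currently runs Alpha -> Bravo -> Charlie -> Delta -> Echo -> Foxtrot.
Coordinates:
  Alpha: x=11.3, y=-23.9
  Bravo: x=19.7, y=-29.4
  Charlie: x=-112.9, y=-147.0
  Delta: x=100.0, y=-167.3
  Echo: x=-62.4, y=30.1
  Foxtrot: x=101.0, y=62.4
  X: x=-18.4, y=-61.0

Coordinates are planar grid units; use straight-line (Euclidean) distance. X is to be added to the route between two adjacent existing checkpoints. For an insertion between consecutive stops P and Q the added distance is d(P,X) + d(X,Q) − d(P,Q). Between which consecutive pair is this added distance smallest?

between Bravo and Charlie

Added distance for inserting X between each consecutive pair:
Alpha–Bravo: 87.0
Bravo–Charlie: 0.0
Charlie–Delta: 73.0
Delta–Echo: 4.7
Echo–Foxtrot: 106.3
Smallest added distance is 0.0, inserting between Bravo and Charlie.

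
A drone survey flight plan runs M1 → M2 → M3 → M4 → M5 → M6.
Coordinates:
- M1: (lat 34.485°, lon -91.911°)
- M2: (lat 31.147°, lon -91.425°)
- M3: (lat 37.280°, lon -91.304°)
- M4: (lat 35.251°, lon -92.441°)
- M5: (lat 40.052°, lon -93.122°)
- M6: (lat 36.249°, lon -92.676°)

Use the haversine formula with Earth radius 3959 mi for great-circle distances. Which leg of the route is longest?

M2–M3

Leg distances:
M1→M2: 232.4 mi
M2→M3: 423.8 mi
M3→M4: 153.8 mi
M4→M5: 333.8 mi
M5→M6: 263.9 mi
The longest leg is M2–M3 at 423.8 mi.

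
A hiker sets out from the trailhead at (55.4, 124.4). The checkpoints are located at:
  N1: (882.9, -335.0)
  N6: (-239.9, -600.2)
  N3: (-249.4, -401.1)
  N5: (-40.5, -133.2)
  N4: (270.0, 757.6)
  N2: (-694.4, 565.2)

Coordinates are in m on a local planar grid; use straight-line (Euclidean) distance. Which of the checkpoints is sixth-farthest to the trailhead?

N5

Distance to each, sorted:
N1: 946.5 m
N2: 869.8 m
N6: 782.5 m
N4: 668.6 m
N3: 607.5 m
N5: 274.9 m
The sixth-farthest is N5 at 274.9 m.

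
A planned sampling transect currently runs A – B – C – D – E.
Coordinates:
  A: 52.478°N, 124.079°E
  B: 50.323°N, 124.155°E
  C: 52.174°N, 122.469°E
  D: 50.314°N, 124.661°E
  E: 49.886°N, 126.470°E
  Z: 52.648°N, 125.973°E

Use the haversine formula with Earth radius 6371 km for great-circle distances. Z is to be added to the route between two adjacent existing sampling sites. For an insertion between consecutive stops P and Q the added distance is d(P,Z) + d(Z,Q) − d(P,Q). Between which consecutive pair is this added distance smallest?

Added distance for inserting Z between each consecutive pair:
A–B: 177.2 km
B–C: 294.0 km
C–D: 261.4 km
D–E: 446.5 km
Smallest added distance is 177.2 km, inserting between A and B.

between A and B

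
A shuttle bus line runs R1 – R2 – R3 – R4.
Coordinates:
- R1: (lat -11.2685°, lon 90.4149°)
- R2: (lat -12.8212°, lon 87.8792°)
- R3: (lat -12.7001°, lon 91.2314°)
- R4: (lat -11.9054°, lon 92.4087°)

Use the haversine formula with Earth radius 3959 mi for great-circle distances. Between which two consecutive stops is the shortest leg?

R3–R4

Leg distances:
R1→R2: 202.2 mi
R2→R3: 226.1 mi
R3→R4: 96.6 mi
The shortest leg is R3–R4 at 96.6 mi.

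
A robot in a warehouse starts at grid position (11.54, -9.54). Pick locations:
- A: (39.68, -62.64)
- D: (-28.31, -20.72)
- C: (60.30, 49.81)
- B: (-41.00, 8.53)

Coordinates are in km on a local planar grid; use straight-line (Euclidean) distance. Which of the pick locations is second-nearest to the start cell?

B

Distances from the start cell ((11.54, -9.54)):
D: 41.4 km
B: 55.6 km
A: 60.1 km
C: 76.8 km
The second-nearest is B at 55.6 km.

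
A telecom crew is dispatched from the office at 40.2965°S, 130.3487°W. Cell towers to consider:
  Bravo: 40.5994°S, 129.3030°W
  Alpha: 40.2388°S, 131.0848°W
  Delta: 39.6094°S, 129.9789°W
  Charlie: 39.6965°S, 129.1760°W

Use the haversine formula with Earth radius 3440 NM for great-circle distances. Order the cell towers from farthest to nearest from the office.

Computing each great-circle distance from 40.2965°S, 130.3487°W:
Charlie 39.6965°S, 129.1760°W: 64.9 NM
Bravo 40.5994°S, 129.3030°W: 51.1 NM
Delta 39.6094°S, 129.9789°W: 44.6 NM
Alpha 40.2388°S, 131.0848°W: 33.9 NM

Charlie, Bravo, Delta, Alpha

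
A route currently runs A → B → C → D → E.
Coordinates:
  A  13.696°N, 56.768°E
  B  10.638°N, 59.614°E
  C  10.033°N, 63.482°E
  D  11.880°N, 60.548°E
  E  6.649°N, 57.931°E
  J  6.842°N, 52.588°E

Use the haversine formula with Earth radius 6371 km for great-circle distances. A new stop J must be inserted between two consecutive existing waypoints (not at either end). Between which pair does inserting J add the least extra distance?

between D and E

Added distance for inserting J between each consecutive pair:
A–B: 1308.9 km
B–C: 1700.9 km
C–D: 1906.3 km
D–E: 979.0 km
Smallest added distance is 979.0 km, inserting between D and E.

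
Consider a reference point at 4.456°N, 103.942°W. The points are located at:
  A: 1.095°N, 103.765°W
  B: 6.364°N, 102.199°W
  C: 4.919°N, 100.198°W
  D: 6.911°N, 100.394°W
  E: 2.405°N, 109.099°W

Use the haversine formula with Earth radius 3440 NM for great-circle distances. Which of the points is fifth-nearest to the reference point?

Distance to each, sorted:
B: 154.8 NM
A: 202.1 NM
C: 225.8 NM
D: 258.2 NM
E: 332.7 NM
The fifth-nearest is E at 332.7 NM.

E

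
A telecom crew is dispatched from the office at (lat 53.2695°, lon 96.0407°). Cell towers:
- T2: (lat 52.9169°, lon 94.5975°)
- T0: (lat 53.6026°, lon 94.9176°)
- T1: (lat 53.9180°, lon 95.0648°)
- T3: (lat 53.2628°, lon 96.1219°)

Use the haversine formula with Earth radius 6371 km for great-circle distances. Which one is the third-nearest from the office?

T1

Distance to each, sorted:
T3: 5.5 km
T0: 83.1 km
T1: 96.7 km
T2: 104.0 km
The third-nearest is T1 at 96.7 km.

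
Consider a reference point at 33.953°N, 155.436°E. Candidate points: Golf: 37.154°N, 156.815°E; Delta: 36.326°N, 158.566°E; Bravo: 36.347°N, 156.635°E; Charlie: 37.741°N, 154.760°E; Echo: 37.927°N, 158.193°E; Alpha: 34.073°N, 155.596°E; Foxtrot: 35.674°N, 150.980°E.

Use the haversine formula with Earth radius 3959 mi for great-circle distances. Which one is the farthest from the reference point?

Distance to each, sorted:
Echo: 314.9 mi
Foxtrot: 279.3 mi
Charlie: 264.5 mi
Delta: 241.1 mi
Golf: 234.4 mi
Bravo: 178.7 mi
Alpha: 12.4 mi
The farthest is Echo at 314.9 mi.

Echo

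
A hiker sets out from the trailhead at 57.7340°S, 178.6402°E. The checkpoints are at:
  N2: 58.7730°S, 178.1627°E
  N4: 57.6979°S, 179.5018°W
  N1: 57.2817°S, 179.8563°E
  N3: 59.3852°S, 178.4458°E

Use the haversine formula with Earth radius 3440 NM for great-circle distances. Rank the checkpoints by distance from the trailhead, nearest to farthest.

Distance from the trailhead at 57.7340°S, 178.6402°E to each:
N1 57.2817°S, 179.8563°E: 47.7 NM
N4 57.6979°S, 179.5018°W: 59.6 NM
N2 58.7730°S, 178.1627°E: 64.2 NM
N3 59.3852°S, 178.4458°E: 99.3 NM

N1, N4, N2, N3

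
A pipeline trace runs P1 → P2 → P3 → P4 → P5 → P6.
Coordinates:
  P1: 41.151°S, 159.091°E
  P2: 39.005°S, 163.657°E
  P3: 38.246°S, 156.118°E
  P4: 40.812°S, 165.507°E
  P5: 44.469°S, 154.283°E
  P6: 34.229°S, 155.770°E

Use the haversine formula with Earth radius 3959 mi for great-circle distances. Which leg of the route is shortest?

Leg distances:
P1→P2: 283.3 mi
P2→P3: 410.2 mi
P3→P4: 530.5 mi
P4→P5: 623.3 mi
P5→P6: 712.0 mi
The shortest leg is P1–P2 at 283.3 mi.

P1–P2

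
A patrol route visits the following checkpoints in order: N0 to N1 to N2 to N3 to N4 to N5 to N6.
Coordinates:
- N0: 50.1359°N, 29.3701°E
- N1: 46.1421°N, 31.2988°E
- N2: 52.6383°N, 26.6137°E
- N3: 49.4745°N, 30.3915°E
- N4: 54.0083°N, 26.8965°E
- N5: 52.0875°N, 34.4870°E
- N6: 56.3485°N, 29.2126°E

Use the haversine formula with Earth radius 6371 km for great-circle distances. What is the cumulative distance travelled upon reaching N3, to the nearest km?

1704 km

Leg distances:
N0→N1: 466.5 km  (cumulative 466.5 km)
N1→N2: 797.6 km  (cumulative 1264.1 km)
N2→N3: 439.7 km  (cumulative 1703.8 km)
Cumulative distance at N3 ≈ 1704 km.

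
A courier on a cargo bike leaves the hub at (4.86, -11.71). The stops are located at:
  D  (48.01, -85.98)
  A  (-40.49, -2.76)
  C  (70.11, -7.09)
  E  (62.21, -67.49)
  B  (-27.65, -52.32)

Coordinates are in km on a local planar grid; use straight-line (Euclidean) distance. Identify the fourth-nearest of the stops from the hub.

Distance to each, sorted:
A: 46.2 km
B: 52.0 km
C: 65.4 km
E: 80.0 km
D: 85.9 km
The fourth-nearest is E at 80.0 km.

E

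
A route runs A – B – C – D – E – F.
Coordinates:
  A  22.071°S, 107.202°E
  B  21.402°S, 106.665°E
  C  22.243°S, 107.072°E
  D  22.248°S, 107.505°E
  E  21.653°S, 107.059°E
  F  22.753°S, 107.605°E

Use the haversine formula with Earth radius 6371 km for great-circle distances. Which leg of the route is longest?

Leg distances:
A→B: 92.8 km
B→C: 102.5 km
C→D: 44.6 km
D→E: 80.6 km
E→F: 134.6 km
The longest leg is E–F at 134.6 km.

E–F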